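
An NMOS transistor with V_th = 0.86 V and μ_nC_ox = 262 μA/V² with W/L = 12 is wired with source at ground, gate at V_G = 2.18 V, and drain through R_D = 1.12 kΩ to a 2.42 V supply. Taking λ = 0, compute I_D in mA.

V_GS = V_G = 2.18 V, so V_ov = 2.18 − 0.86 = 1.32 V.
k_n = μ_nC_ox · (W/L) = 3.144 mA/V².
Assume saturation: I_D = ½ k_n V_ov² = 0.5 × 3.144 × 1.32² = 2.74 mA, giving V_DS = V_DD − I_D R_D = 2.42 − 2.74 × 1.12 = -0.648 V.
But -0.648 V < V_ov = 1.32 V, so the device is actually in triode.
In triode I_D = k_n[V_ov V_DS − ½ V_DS²] and I_D = (V_DD − V_DS)/R_D. Equating: 1.76 V_DS² − 5.648 V_DS + 2.42 = 0, giving V_DS = 0.509 V (the root below V_ov).
I_D = (2.42 − 0.509) / 1.12 = 1.71 mA.

I_D = 1.71 mA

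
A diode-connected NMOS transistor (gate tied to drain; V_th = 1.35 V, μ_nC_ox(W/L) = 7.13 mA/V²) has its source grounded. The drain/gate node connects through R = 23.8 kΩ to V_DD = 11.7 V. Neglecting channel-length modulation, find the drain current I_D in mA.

I_D = 0.420 mA

With gate tied to drain, V_GS = V_DS ≥ V_GS − V_th, so the device is in saturation.
KCL at the drain: ½ k_n (V_GS − V_th)² = (V_DD − V_GS)/R.
Let x = V_GS − 1.35. Then 84.8 x² + x − 10.35 = 0, giving x = 0.343 V (positive root), so V_GS = 1.69 V.
I_D = (V_DD − V_GS)/R = (11.7 − 1.69) / 23.8 = 0.42 mA.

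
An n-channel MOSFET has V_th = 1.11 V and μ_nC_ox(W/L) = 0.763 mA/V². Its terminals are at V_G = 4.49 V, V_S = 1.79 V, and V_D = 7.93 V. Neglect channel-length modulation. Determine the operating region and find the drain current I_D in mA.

Saturation; I_D = 0.964 mA

V_GS = V_G − V_S = 4.49 − 1.79 = 2.7 V; V_DS = V_D − V_S = 7.93 − 1.79 = 6.14 V.
V_ov = V_GS − V_th = 2.7 − 1.11 = 1.59 V.
Since V_DS = 6.14 V ≥ V_ov = 1.59 V, the device is in saturation.
I_D = ½ k_n V_ov² = 0.5 × 0.763 × 1.59² = 0.964 mA.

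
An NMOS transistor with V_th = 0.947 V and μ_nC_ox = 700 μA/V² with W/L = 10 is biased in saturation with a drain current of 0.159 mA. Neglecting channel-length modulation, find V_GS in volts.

V_GS = 1.16 V

k_n = μ_nC_ox · (W/L) = 7 mA/V².
In saturation I_D = ½ k_n (V_GS − V_th)², so V_GS − V_th = √(2 I_D / k_n) = √(2 × 0.159 / 7) = 0.213 V.
V_GS = 0.947 + 0.213 = 1.16 V.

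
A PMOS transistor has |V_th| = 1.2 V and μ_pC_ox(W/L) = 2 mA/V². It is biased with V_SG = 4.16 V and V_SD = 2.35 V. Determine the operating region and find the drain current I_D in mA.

V_ov = V_SG − |V_th| = 4.16 − 1.2 = 2.96 V.
Since V_SD = 2.35 V < V_ov = 2.96 V, the device is in the triode region.
I_D = k_p [V_ov · V_SD − ½ V_SD²] = 2 × [2.96 × 2.35 − 0.5 × 2.35²] = 8.39 mA.

Triode; I_D = 8.39 mA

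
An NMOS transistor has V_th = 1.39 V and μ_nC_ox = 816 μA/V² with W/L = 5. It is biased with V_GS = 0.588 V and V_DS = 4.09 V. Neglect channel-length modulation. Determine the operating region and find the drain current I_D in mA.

V_GS = 0.588 V < V_th = 1.39 V, so the transistor is in cutoff.

Cutoff; I_D = 0 mA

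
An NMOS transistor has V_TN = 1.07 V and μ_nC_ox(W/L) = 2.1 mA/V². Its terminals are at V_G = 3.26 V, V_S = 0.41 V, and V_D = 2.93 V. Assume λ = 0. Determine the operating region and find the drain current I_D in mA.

Saturation; I_D = 3.33 mA

V_GS = V_G − V_S = 3.26 − 0.41 = 2.85 V; V_DS = V_D − V_S = 2.93 − 0.41 = 2.52 V.
V_ov = V_GS − V_TN = 2.85 − 1.07 = 1.78 V.
Since V_DS = 2.52 V ≥ V_ov = 1.78 V, the device is in saturation.
I_D = ½ k_n V_ov² = 0.5 × 2.1 × 1.78² = 3.33 mA.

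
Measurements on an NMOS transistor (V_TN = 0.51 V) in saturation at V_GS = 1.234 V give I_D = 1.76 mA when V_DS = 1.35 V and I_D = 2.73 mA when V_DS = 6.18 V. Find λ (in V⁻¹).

λ = 0.135 V⁻¹

With V_GS fixed, I_D ∝ (1 + λ V_DS) in saturation, so I_D2/I_D1 = (1 + λ V_DS2)/(1 + λ V_DS1).
2.73/1.76 = 1.551 = (1 + 6.18 λ)/(1 + 1.35 λ).
Solving: λ (I_D1 V_DS2 − I_D2 V_DS1) = I_D2 − I_D1, so λ = (2.73 − 1.76) / (1.76 × 6.18 − 2.73 × 1.35) = 0.97 / 7.19 = 0.135 V⁻¹.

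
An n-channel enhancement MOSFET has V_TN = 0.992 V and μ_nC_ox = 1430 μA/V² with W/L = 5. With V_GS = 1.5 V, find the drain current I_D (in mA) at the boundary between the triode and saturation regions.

I_D = 0.923 mA

At the boundary V_DS = V_ov = V_GS − V_TN = 1.5 − 0.992 = 0.508 V.
k_n = μ_nC_ox · (W/L) = 7.15 mA/V².
I_D = ½ k_n V_ov² = 0.5 × 7.15 × 0.508² = 0.923 mA.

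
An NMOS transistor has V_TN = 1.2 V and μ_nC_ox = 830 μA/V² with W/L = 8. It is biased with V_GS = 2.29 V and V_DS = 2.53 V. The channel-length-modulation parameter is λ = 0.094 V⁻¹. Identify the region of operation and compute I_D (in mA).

k_n = μ_nC_ox · (W/L) = 6.64 mA/V².
V_ov = V_GS − V_TN = 2.29 − 1.2 = 1.09 V.
Since V_DS = 2.53 V ≥ V_ov = 1.09 V, the device is in saturation.
I_D = ½ k_n V_ov² (1 + λ V_DS) = 0.5 × 6.64 × 1.09² × (1 + 0.094 × 2.53) = 4.88 mA.

Saturation; I_D = 4.88 mA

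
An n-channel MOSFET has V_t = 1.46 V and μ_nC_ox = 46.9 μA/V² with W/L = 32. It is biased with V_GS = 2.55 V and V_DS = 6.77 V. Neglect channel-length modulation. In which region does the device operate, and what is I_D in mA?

Saturation; I_D = 0.892 mA

k_n = μ_nC_ox · (W/L) = 1.501 mA/V².
V_ov = V_GS − V_t = 2.55 − 1.46 = 1.09 V.
Since V_DS = 6.77 V ≥ V_ov = 1.09 V, the device is in saturation.
I_D = ½ k_n V_ov² = 0.5 × 1.501 × 1.09² = 0.892 mA.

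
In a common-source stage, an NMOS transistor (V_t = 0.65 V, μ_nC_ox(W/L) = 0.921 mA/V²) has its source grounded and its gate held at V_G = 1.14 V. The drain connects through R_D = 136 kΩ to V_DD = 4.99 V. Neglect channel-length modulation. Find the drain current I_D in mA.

I_D = 0.0360 mA

V_GS = V_G = 1.14 V, so V_ov = 1.14 − 0.65 = 0.49 V.
Assume saturation: I_D = ½ k_n V_ov² = 0.5 × 0.921 × 0.49² = 0.111 mA, giving V_DS = V_DD − I_D R_D = 4.99 − 0.111 × 136 = -10 V.
But -10 V < V_ov = 0.49 V, so the device is actually in triode.
In triode I_D = k_n[V_ov V_DS − ½ V_DS²] and I_D = (V_DD − V_DS)/R_D. Equating: 62.6 V_DS² − 62.38 V_DS + 4.99 = 0, giving V_DS = 0.0877 V (the root below V_ov).
I_D = (4.99 − 0.0877) / 136 = 0.036 mA.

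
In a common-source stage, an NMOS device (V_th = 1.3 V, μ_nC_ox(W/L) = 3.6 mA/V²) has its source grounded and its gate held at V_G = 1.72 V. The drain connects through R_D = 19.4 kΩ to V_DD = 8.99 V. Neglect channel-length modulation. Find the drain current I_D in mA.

V_GS = V_G = 1.72 V, so V_ov = 1.72 − 1.3 = 0.42 V.
Assume saturation: I_D = ½ k_n V_ov² = 0.5 × 3.6 × 0.42² = 0.318 mA, giving V_DS = V_DD − I_D R_D = 8.99 − 0.318 × 19.4 = 2.83 V.
V_DS = 2.83 V ≥ V_ov = 0.42 V, confirming saturation.

I_D = 0.318 mA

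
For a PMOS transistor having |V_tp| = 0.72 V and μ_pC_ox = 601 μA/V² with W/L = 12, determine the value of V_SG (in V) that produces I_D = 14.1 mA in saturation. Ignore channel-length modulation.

k_p = μ_pC_ox · (W/L) = 7.212 mA/V².
In saturation I_D = ½ k_p (V_SG − |V_tp|)², so V_SG − |V_tp| = √(2 I_D / k_p) = √(2 × 14.1 / 7.212) = 1.98 V.
V_SG = 0.72 + 1.98 = 2.7 V.

V_SG = 2.70 V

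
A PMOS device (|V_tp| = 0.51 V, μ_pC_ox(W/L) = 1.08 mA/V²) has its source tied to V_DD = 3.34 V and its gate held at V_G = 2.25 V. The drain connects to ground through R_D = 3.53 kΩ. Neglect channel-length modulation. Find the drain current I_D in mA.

I_D = 0.182 mA

V_SG = V_DD − V_G = 3.34 − 2.25 = 1.09 V, so V_ov = 1.09 − 0.51 = 0.58 V.
Assume saturation: I_D = ½ k_p V_ov² = 0.5 × 1.08 × 0.58² = 0.182 mA, giving V_SD = V_DD − I_D R_D = 3.34 − 0.182 × 3.53 = 2.7 V.
V_SD = 2.7 V ≥ V_ov = 0.58 V, confirming saturation.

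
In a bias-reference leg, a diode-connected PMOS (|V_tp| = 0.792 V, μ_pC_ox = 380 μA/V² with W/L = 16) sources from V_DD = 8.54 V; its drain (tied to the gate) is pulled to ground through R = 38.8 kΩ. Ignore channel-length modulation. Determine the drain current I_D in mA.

With gate tied to drain, V_SG = V_SD ≥ V_SG − |V_tp|, so the device is in saturation.
k_p = μ_pC_ox · (W/L) = 6.08 mA/V².
KCL at the drain: ½ k_p (V_SG − |V_tp|)² = (V_DD − V_SG)/R.
Let x = V_SG − 0.792. Then 118 x² + x − 7.748 = 0, giving x = 0.252 V (positive root), so V_SG = 1.04 V.
I_D = (V_DD − V_SG)/R = (8.54 − 1.04) / 38.8 = 0.193 mA.

I_D = 0.193 mA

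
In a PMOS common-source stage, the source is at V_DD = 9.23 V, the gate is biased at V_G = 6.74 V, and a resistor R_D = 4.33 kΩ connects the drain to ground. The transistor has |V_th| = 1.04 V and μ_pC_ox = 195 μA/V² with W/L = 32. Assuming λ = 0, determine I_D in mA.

V_SG = V_DD − V_G = 9.23 − 6.74 = 2.49 V, so V_ov = 2.49 − 1.04 = 1.45 V.
k_p = μ_pC_ox · (W/L) = 6.24 mA/V².
Assume saturation: I_D = ½ k_p V_ov² = 0.5 × 6.24 × 1.45² = 6.56 mA, giving V_SD = V_DD − I_D R_D = 9.23 − 6.56 × 4.33 = -19.2 V.
But -19.2 V < V_ov = 1.45 V, so the device is actually in triode.
In triode I_D = k_p[V_ov V_SD − ½ V_SD²] and I_D = (V_DD − V_SD)/R_D. Equating: 13.5 V_SD² − 40.18 V_SD + 9.23 = 0, giving V_SD = 0.251 V (the root below V_ov).
I_D = (9.23 − 0.251) / 4.33 = 2.07 mA.

I_D = 2.07 mA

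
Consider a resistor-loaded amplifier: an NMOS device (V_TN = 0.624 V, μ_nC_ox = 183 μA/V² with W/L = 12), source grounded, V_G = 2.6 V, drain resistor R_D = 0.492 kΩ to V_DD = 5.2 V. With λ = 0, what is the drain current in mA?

V_GS = V_G = 2.6 V, so V_ov = 2.6 − 0.624 = 1.98 V.
k_n = μ_nC_ox · (W/L) = 2.196 mA/V².
Assume saturation: I_D = ½ k_n V_ov² = 0.5 × 2.196 × 1.98² = 4.29 mA, giving V_DS = V_DD − I_D R_D = 5.2 − 4.29 × 0.492 = 3.09 V.
V_DS = 3.09 V ≥ V_ov = 1.98 V, confirming saturation.

I_D = 4.29 mA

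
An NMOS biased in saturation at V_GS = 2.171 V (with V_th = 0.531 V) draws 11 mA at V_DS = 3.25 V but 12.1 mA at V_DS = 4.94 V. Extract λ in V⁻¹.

With V_GS fixed, I_D ∝ (1 + λ V_DS) in saturation, so I_D2/I_D1 = (1 + λ V_DS2)/(1 + λ V_DS1).
12.1/11 = 1.1 = (1 + 4.94 λ)/(1 + 3.25 λ).
Solving: λ (I_D1 V_DS2 − I_D2 V_DS1) = I_D2 − I_D1, so λ = (12.1 − 11) / (11 × 4.94 − 12.1 × 3.25) = 1.1 / 15 = 0.0733 V⁻¹.

λ = 0.0733 V⁻¹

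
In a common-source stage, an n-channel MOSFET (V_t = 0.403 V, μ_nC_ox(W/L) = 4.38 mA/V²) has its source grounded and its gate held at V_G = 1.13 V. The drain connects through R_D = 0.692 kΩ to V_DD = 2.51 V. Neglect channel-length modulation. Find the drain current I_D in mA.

V_GS = V_G = 1.13 V, so V_ov = 1.13 − 0.403 = 0.727 V.
Assume saturation: I_D = ½ k_n V_ov² = 0.5 × 4.38 × 0.727² = 1.16 mA, giving V_DS = V_DD − I_D R_D = 2.51 − 1.16 × 0.692 = 1.71 V.
V_DS = 1.71 V ≥ V_ov = 0.727 V, confirming saturation.

I_D = 1.16 mA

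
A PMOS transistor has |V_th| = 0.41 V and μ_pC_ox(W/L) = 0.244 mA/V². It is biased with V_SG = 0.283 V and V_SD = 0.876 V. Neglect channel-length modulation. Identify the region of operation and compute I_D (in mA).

Cutoff; I_D = 0 mA

V_SG = 0.283 V < |V_th| = 0.41 V, so the transistor is in cutoff.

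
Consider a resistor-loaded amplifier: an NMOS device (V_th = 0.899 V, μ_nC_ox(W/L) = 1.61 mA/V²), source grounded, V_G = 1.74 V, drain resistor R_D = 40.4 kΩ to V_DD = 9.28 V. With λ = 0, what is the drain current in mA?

V_GS = V_G = 1.74 V, so V_ov = 1.74 − 0.899 = 0.841 V.
Assume saturation: I_D = ½ k_n V_ov² = 0.5 × 1.61 × 0.841² = 0.569 mA, giving V_DS = V_DD − I_D R_D = 9.28 − 0.569 × 40.4 = -13.7 V.
But -13.7 V < V_ov = 0.841 V, so the device is actually in triode.
In triode I_D = k_n[V_ov V_DS − ½ V_DS²] and I_D = (V_DD − V_DS)/R_D. Equating: 32.5 V_DS² − 55.7 V_DS + 9.28 = 0, giving V_DS = 0.187 V (the root below V_ov).
I_D = (9.28 − 0.187) / 40.4 = 0.225 mA.

I_D = 0.225 mA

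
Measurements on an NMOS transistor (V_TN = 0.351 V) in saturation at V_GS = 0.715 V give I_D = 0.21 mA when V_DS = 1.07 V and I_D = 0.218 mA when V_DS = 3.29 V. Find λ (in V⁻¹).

λ = 0.0175 V⁻¹

With V_GS fixed, I_D ∝ (1 + λ V_DS) in saturation, so I_D2/I_D1 = (1 + λ V_DS2)/(1 + λ V_DS1).
0.218/0.21 = 1.038 = (1 + 3.29 λ)/(1 + 1.07 λ).
Solving: λ (I_D1 V_DS2 − I_D2 V_DS1) = I_D2 − I_D1, so λ = (0.218 − 0.21) / (0.21 × 3.29 − 0.218 × 1.07) = 0.008 / 0.458 = 0.0175 V⁻¹.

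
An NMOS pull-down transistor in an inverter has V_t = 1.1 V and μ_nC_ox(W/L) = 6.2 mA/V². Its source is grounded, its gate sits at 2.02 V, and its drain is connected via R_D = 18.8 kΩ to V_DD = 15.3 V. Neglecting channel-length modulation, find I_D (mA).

I_D = 0.806 mA

V_GS = V_G = 2.02 V, so V_ov = 2.02 − 1.1 = 0.92 V.
Assume saturation: I_D = ½ k_n V_ov² = 0.5 × 6.2 × 0.92² = 2.62 mA, giving V_DS = V_DD − I_D R_D = 15.3 − 2.62 × 18.8 = -34 V.
But -34 V < V_ov = 0.92 V, so the device is actually in triode.
In triode I_D = k_n[V_ov V_DS − ½ V_DS²] and I_D = (V_DD − V_DS)/R_D. Equating: 58.3 V_DS² − 108.2 V_DS + 15.3 = 0, giving V_DS = 0.154 V (the root below V_ov).
I_D = (15.3 − 0.154) / 18.8 = 0.806 mA.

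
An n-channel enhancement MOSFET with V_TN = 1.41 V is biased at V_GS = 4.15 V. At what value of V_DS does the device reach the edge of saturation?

V_DS,sat = 2.74 V

The boundary between triode and saturation is V_DS = V_GS − V_TN = V_ov.
V_ov = 4.15 − 1.41 = 2.74 V.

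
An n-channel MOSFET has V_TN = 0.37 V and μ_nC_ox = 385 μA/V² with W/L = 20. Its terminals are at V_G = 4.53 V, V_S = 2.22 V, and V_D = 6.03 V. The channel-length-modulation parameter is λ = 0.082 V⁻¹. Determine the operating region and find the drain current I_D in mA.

Saturation; I_D = 19.0 mA

V_GS = V_G − V_S = 4.53 − 2.22 = 2.31 V; V_DS = V_D − V_S = 6.03 − 2.22 = 3.81 V.
k_n = μ_nC_ox · (W/L) = 7.7 mA/V².
V_ov = V_GS − V_TN = 2.31 − 0.37 = 1.94 V.
Since V_DS = 3.81 V ≥ V_ov = 1.94 V, the device is in saturation.
I_D = ½ k_n V_ov² (1 + λ V_DS) = 0.5 × 7.7 × 1.94² × (1 + 0.082 × 3.81) = 19 mA.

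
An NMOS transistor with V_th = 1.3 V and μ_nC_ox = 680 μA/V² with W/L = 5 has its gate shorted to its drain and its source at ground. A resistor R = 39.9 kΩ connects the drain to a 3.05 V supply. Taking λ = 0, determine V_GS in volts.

V_GS = 1.45 V

With gate tied to drain, V_GS = V_DS ≥ V_GS − V_th, so the device is in saturation.
k_n = μ_nC_ox · (W/L) = 3.4 mA/V².
KCL at the drain: ½ k_n (V_GS − V_th)² = (V_DD − V_GS)/R.
Let x = V_GS − 1.3. Then 67.8 x² + x − 1.75 = 0, giving x = 0.153 V (positive root), so V_GS = 1.45 V.
I_D = (V_DD − V_GS)/R = (3.05 − 1.45) / 39.9 = 0.04 mA.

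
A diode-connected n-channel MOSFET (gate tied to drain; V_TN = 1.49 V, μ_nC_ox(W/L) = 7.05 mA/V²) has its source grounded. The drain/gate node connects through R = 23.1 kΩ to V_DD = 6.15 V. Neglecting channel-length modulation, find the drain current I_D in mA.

With gate tied to drain, V_GS = V_DS ≥ V_GS − V_TN, so the device is in saturation.
KCL at the drain: ½ k_n (V_GS − V_TN)² = (V_DD − V_GS)/R.
Let x = V_GS − 1.49. Then 81.4 x² + x − 4.66 = 0, giving x = 0.233 V (positive root), so V_GS = 1.72 V.
I_D = (V_DD − V_GS)/R = (6.15 − 1.72) / 23.1 = 0.192 mA.

I_D = 0.192 mA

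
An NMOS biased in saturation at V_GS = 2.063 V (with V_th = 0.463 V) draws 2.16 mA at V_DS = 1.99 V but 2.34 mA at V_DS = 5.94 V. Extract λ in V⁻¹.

With V_GS fixed, I_D ∝ (1 + λ V_DS) in saturation, so I_D2/I_D1 = (1 + λ V_DS2)/(1 + λ V_DS1).
2.34/2.16 = 1.083 = (1 + 5.94 λ)/(1 + 1.99 λ).
Solving: λ (I_D1 V_DS2 − I_D2 V_DS1) = I_D2 − I_D1, so λ = (2.34 − 2.16) / (2.16 × 5.94 − 2.34 × 1.99) = 0.18 / 8.17 = 0.022 V⁻¹.

λ = 0.0220 V⁻¹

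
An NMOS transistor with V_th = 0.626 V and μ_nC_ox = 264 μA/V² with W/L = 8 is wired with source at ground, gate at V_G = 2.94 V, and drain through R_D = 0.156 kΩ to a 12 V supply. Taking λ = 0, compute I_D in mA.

I_D = 5.65 mA

V_GS = V_G = 2.94 V, so V_ov = 2.94 − 0.626 = 2.31 V.
k_n = μ_nC_ox · (W/L) = 2.112 mA/V².
Assume saturation: I_D = ½ k_n V_ov² = 0.5 × 2.112 × 2.31² = 5.65 mA, giving V_DS = V_DD − I_D R_D = 12 − 5.65 × 0.156 = 11.1 V.
V_DS = 11.1 V ≥ V_ov = 2.31 V, confirming saturation.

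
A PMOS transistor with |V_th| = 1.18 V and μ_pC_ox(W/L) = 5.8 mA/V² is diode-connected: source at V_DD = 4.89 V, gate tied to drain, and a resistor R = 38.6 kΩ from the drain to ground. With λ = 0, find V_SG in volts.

With gate tied to drain, V_SG = V_SD ≥ V_SG − |V_th|, so the device is in saturation.
KCL at the drain: ½ k_p (V_SG − |V_th|)² = (V_DD − V_SG)/R.
Let x = V_SG − 1.18. Then 112 x² + x − 3.71 = 0, giving x = 0.178 V (positive root), so V_SG = 1.36 V.
I_D = (V_DD − V_SG)/R = (4.89 − 1.36) / 38.6 = 0.0915 mA.

V_SG = 1.36 V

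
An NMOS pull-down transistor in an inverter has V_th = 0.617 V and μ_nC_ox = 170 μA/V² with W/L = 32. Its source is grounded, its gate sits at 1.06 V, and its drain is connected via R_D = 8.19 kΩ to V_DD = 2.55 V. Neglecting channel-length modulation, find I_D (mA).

V_GS = V_G = 1.06 V, so V_ov = 1.06 − 0.617 = 0.443 V.
k_n = μ_nC_ox · (W/L) = 5.44 mA/V².
Assume saturation: I_D = ½ k_n V_ov² = 0.5 × 5.44 × 0.443² = 0.534 mA, giving V_DS = V_DD − I_D R_D = 2.55 − 0.534 × 8.19 = -1.82 V.
But -1.82 V < V_ov = 0.443 V, so the device is actually in triode.
In triode I_D = k_n[V_ov V_DS − ½ V_DS²] and I_D = (V_DD − V_DS)/R_D. Equating: 22.3 V_DS² − 20.74 V_DS + 2.55 = 0, giving V_DS = 0.146 V (the root below V_ov).
I_D = (2.55 − 0.146) / 8.19 = 0.294 mA.

I_D = 0.294 mA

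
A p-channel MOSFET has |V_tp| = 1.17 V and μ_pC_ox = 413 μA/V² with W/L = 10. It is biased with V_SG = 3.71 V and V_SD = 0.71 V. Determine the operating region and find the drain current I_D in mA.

Triode; I_D = 6.41 mA

k_p = μ_pC_ox · (W/L) = 4.13 mA/V².
V_ov = V_SG − |V_tp| = 3.71 − 1.17 = 2.54 V.
Since V_SD = 0.71 V < V_ov = 2.54 V, the device is in the triode region.
I_D = k_p [V_ov · V_SD − ½ V_SD²] = 4.13 × [2.54 × 0.71 − 0.5 × 0.71²] = 6.41 mA.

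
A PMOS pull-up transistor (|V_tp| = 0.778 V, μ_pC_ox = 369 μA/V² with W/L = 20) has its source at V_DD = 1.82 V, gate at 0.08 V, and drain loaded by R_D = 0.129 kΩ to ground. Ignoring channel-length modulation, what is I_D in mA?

V_SG = V_DD − V_G = 1.82 − 0.08 = 1.74 V, so V_ov = 1.74 − 0.778 = 0.962 V.
k_p = μ_pC_ox · (W/L) = 7.38 mA/V².
Assume saturation: I_D = ½ k_p V_ov² = 0.5 × 7.38 × 0.962² = 3.41 mA, giving V_SD = V_DD − I_D R_D = 1.82 − 3.41 × 0.129 = 1.38 V.
V_SD = 1.38 V ≥ V_ov = 0.962 V, confirming saturation.

I_D = 3.41 mA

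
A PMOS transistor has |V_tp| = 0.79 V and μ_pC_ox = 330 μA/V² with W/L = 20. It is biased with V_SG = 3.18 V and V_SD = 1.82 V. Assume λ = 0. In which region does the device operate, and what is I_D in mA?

k_p = μ_pC_ox · (W/L) = 6.6 mA/V².
V_ov = V_SG − |V_tp| = 3.18 − 0.79 = 2.39 V.
Since V_SD = 1.82 V < V_ov = 2.39 V, the device is in the triode region.
I_D = k_p [V_ov · V_SD − ½ V_SD²] = 6.6 × [2.39 × 1.82 − 0.5 × 1.82²] = 17.8 mA.

Triode; I_D = 17.8 mA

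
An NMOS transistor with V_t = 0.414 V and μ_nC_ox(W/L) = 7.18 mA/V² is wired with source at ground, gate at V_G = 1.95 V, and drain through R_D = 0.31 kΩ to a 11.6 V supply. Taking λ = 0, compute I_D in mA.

V_GS = V_G = 1.95 V, so V_ov = 1.95 − 0.414 = 1.54 V.
Assume saturation: I_D = ½ k_n V_ov² = 0.5 × 7.18 × 1.54² = 8.47 mA, giving V_DS = V_DD − I_D R_D = 11.6 − 8.47 × 0.31 = 8.97 V.
V_DS = 8.97 V ≥ V_ov = 1.54 V, confirming saturation.

I_D = 8.47 mA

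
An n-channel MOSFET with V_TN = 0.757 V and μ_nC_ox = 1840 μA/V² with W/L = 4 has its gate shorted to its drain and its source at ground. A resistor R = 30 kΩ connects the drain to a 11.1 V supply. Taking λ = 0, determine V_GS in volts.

V_GS = 1.06 V

With gate tied to drain, V_GS = V_DS ≥ V_GS − V_TN, so the device is in saturation.
k_n = μ_nC_ox · (W/L) = 7.36 mA/V².
KCL at the drain: ½ k_n (V_GS − V_TN)² = (V_DD − V_GS)/R.
Let x = V_GS − 0.757. Then 110 x² + x − 10.34 = 0, giving x = 0.302 V (positive root), so V_GS = 1.06 V.
I_D = (V_DD − V_GS)/R = (11.1 − 1.06) / 30 = 0.335 mA.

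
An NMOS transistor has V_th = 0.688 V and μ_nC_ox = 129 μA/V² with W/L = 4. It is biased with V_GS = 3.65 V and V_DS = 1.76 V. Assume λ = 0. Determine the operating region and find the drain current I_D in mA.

Triode; I_D = 1.89 mA

k_n = μ_nC_ox · (W/L) = 0.516 mA/V².
V_ov = V_GS − V_th = 3.65 − 0.688 = 2.96 V.
Since V_DS = 1.76 V < V_ov = 2.96 V, the device is in the triode region.
I_D = k_n [V_ov · V_DS − ½ V_DS²] = 0.516 × [2.96 × 1.76 − 0.5 × 1.76²] = 1.89 mA.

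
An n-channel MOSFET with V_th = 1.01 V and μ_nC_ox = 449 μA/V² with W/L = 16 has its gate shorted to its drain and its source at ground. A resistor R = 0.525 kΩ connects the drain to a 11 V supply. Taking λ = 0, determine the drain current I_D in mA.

I_D = 15.1 mA

With gate tied to drain, V_GS = V_DS ≥ V_GS − V_th, so the device is in saturation.
k_n = μ_nC_ox · (W/L) = 7.184 mA/V².
KCL at the drain: ½ k_n (V_GS − V_th)² = (V_DD − V_GS)/R.
Let x = V_GS − 1.01. Then 1.89 x² + x − 9.99 = 0, giving x = 2.05 V (positive root), so V_GS = 3.06 V.
I_D = (V_DD − V_GS)/R = (11 − 3.06) / 0.525 = 15.1 mA.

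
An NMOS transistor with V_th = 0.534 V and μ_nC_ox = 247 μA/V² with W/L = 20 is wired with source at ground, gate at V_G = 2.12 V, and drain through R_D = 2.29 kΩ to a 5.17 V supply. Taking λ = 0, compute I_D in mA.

I_D = 2.13 mA

V_GS = V_G = 2.12 V, so V_ov = 2.12 − 0.534 = 1.59 V.
k_n = μ_nC_ox · (W/L) = 4.94 mA/V².
Assume saturation: I_D = ½ k_n V_ov² = 0.5 × 4.94 × 1.59² = 6.21 mA, giving V_DS = V_DD − I_D R_D = 5.17 − 6.21 × 2.29 = -9.06 V.
But -9.06 V < V_ov = 1.59 V, so the device is actually in triode.
In triode I_D = k_n[V_ov V_DS − ½ V_DS²] and I_D = (V_DD − V_DS)/R_D. Equating: 5.66 V_DS² − 18.94 V_DS + 5.17 = 0, giving V_DS = 0.3 V (the root below V_ov).
I_D = (5.17 − 0.3) / 2.29 = 2.13 mA.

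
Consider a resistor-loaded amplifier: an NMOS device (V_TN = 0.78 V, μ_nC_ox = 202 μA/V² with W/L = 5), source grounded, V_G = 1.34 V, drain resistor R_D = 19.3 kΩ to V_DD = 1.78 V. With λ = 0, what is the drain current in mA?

I_D = 0.0832 mA

V_GS = V_G = 1.34 V, so V_ov = 1.34 − 0.78 = 0.56 V.
k_n = μ_nC_ox · (W/L) = 1.01 mA/V².
Assume saturation: I_D = ½ k_n V_ov² = 0.5 × 1.01 × 0.56² = 0.158 mA, giving V_DS = V_DD − I_D R_D = 1.78 − 0.158 × 19.3 = -1.28 V.
But -1.28 V < V_ov = 0.56 V, so the device is actually in triode.
In triode I_D = k_n[V_ov V_DS − ½ V_DS²] and I_D = (V_DD − V_DS)/R_D. Equating: 9.75 V_DS² − 11.92 V_DS + 1.78 = 0, giving V_DS = 0.174 V (the root below V_ov).
I_D = (1.78 − 0.174) / 19.3 = 0.0832 mA.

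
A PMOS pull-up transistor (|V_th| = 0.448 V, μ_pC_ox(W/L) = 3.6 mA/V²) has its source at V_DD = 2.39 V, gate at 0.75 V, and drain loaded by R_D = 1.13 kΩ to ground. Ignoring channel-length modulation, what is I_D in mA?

V_SG = V_DD − V_G = 2.39 − 0.75 = 1.64 V, so V_ov = 1.64 − 0.448 = 1.19 V.
Assume saturation: I_D = ½ k_p V_ov² = 0.5 × 3.6 × 1.19² = 2.56 mA, giving V_SD = V_DD − I_D R_D = 2.39 − 2.56 × 1.13 = -0.5 V.
But -0.5 V < V_ov = 1.19 V, so the device is actually in triode.
In triode I_D = k_p[V_ov V_SD − ½ V_SD²] and I_D = (V_DD − V_SD)/R_D. Equating: 2.03 V_SD² − 5.849 V_SD + 2.39 = 0, giving V_SD = 0.493 V (the root below V_ov).
I_D = (2.39 − 0.493) / 1.13 = 1.68 mA.

I_D = 1.68 mA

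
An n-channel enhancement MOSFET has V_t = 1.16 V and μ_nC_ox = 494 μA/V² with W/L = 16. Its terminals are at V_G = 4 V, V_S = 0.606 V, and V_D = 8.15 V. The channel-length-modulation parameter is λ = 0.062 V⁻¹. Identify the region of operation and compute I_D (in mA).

Saturation; I_D = 28.9 mA

V_GS = V_G − V_S = 4 − 0.606 = 3.39 V; V_DS = V_D − V_S = 8.15 − 0.606 = 7.54 V.
k_n = μ_nC_ox · (W/L) = 7.904 mA/V².
V_ov = V_GS − V_t = 3.39 − 1.16 = 2.23 V.
Since V_DS = 7.54 V ≥ V_ov = 2.23 V, the device is in saturation.
I_D = ½ k_n V_ov² (1 + λ V_DS) = 0.5 × 7.904 × 2.23² × (1 + 0.062 × 7.54) = 28.9 mA.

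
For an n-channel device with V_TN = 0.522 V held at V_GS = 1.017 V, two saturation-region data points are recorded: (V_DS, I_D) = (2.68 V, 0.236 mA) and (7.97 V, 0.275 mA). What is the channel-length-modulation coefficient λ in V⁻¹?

λ = 0.0341 V⁻¹

With V_GS fixed, I_D ∝ (1 + λ V_DS) in saturation, so I_D2/I_D1 = (1 + λ V_DS2)/(1 + λ V_DS1).
0.275/0.236 = 1.165 = (1 + 7.97 λ)/(1 + 2.68 λ).
Solving: λ (I_D1 V_DS2 − I_D2 V_DS1) = I_D2 − I_D1, so λ = (0.275 − 0.236) / (0.236 × 7.97 − 0.275 × 2.68) = 0.039 / 1.14 = 0.0341 V⁻¹.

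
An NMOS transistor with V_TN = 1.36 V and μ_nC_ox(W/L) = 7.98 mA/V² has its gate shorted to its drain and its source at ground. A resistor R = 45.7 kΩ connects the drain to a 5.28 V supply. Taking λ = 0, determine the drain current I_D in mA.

With gate tied to drain, V_GS = V_DS ≥ V_GS − V_TN, so the device is in saturation.
KCL at the drain: ½ k_n (V_GS − V_TN)² = (V_DD − V_GS)/R.
Let x = V_GS − 1.36. Then 182 x² + x − 3.92 = 0, giving x = 0.144 V (positive root), so V_GS = 1.5 V.
I_D = (V_DD − V_GS)/R = (5.28 − 1.5) / 45.7 = 0.0826 mA.

I_D = 0.0826 mA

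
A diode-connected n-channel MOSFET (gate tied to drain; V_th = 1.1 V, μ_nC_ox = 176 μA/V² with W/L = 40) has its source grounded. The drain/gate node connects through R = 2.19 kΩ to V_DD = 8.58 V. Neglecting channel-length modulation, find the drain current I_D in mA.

With gate tied to drain, V_GS = V_DS ≥ V_GS − V_th, so the device is in saturation.
k_n = μ_nC_ox · (W/L) = 7.04 mA/V².
KCL at the drain: ½ k_n (V_GS − V_th)² = (V_DD − V_GS)/R.
Let x = V_GS − 1.1. Then 7.71 x² + x − 7.48 = 0, giving x = 0.922 V (positive root), so V_GS = 2.02 V.
I_D = (V_DD − V_GS)/R = (8.58 − 2.02) / 2.19 = 2.99 mA.

I_D = 2.99 mA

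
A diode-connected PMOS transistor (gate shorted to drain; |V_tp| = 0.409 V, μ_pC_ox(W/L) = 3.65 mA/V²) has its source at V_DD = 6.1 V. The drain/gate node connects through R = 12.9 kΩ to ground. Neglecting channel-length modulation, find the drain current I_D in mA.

With gate tied to drain, V_SG = V_SD ≥ V_SG − |V_tp|, so the device is in saturation.
KCL at the drain: ½ k_p (V_SG − |V_tp|)² = (V_DD − V_SG)/R.
Let x = V_SG − 0.409. Then 23.5 x² + x − 5.691 = 0, giving x = 0.471 V (positive root), so V_SG = 0.88 V.
I_D = (V_DD − V_SG)/R = (6.1 − 0.88) / 12.9 = 0.405 mA.

I_D = 0.405 mA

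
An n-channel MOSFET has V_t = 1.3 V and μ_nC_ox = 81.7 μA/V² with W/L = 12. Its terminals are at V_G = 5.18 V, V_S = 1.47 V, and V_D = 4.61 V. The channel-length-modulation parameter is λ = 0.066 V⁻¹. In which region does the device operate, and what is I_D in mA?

V_GS = V_G − V_S = 5.18 − 1.47 = 3.71 V; V_DS = V_D − V_S = 4.61 − 1.47 = 3.14 V.
k_n = μ_nC_ox · (W/L) = 0.9804 mA/V².
V_ov = V_GS − V_t = 3.71 − 1.3 = 2.41 V.
Since V_DS = 3.14 V ≥ V_ov = 2.41 V, the device is in saturation.
I_D = ½ k_n V_ov² (1 + λ V_DS) = 0.5 × 0.9804 × 2.41² × (1 + 0.066 × 3.14) = 3.44 mA.

Saturation; I_D = 3.44 mA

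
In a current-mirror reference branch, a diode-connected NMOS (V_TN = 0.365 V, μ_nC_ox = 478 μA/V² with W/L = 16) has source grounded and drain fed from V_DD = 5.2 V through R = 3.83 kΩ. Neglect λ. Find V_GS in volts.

V_GS = 0.906 V

With gate tied to drain, V_GS = V_DS ≥ V_GS − V_TN, so the device is in saturation.
k_n = μ_nC_ox · (W/L) = 7.648 mA/V².
KCL at the drain: ½ k_n (V_GS − V_TN)² = (V_DD − V_GS)/R.
Let x = V_GS − 0.365. Then 14.6 x² + x − 4.835 = 0, giving x = 0.541 V (positive root), so V_GS = 0.906 V.
I_D = (V_DD − V_GS)/R = (5.2 − 0.906) / 3.83 = 1.12 mA.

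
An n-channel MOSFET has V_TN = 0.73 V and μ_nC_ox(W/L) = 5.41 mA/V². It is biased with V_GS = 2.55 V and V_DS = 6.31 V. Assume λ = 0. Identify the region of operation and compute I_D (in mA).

V_ov = V_GS − V_TN = 2.55 − 0.73 = 1.82 V.
Since V_DS = 6.31 V ≥ V_ov = 1.82 V, the device is in saturation.
I_D = ½ k_n V_ov² = 0.5 × 5.41 × 1.82² = 8.96 mA.

Saturation; I_D = 8.96 mA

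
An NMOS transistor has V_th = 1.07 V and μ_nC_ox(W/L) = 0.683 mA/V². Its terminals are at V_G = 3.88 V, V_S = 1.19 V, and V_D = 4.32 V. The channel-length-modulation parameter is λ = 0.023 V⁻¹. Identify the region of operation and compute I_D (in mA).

Saturation; I_D = 0.961 mA

V_GS = V_G − V_S = 3.88 − 1.19 = 2.69 V; V_DS = V_D − V_S = 4.32 − 1.19 = 3.13 V.
V_ov = V_GS − V_th = 2.69 − 1.07 = 1.62 V.
Since V_DS = 3.13 V ≥ V_ov = 1.62 V, the device is in saturation.
I_D = ½ k_n V_ov² (1 + λ V_DS) = 0.5 × 0.683 × 1.62² × (1 + 0.023 × 3.13) = 0.961 mA.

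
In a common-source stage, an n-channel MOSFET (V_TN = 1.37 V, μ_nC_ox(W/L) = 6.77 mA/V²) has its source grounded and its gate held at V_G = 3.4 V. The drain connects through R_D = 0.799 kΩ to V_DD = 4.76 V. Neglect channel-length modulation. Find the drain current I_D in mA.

I_D = 5.41 mA

V_GS = V_G = 3.4 V, so V_ov = 3.4 − 1.37 = 2.03 V.
Assume saturation: I_D = ½ k_n V_ov² = 0.5 × 6.77 × 2.03² = 13.9 mA, giving V_DS = V_DD − I_D R_D = 4.76 − 13.9 × 0.799 = -6.39 V.
But -6.39 V < V_ov = 2.03 V, so the device is actually in triode.
In triode I_D = k_n[V_ov V_DS − ½ V_DS²] and I_D = (V_DD − V_DS)/R_D. Equating: 2.7 V_DS² − 11.98 V_DS + 4.76 = 0, giving V_DS = 0.441 V (the root below V_ov).
I_D = (4.76 − 0.441) / 0.799 = 5.41 mA.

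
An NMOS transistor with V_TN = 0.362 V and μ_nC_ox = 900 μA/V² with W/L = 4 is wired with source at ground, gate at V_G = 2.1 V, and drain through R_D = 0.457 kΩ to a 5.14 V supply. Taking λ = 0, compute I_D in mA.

V_GS = V_G = 2.1 V, so V_ov = 2.1 − 0.362 = 1.74 V.
k_n = μ_nC_ox · (W/L) = 3.6 mA/V².
Assume saturation: I_D = ½ k_n V_ov² = 0.5 × 3.6 × 1.74² = 5.44 mA, giving V_DS = V_DD − I_D R_D = 5.14 − 5.44 × 0.457 = 2.66 V.
V_DS = 2.66 V ≥ V_ov = 1.74 V, confirming saturation.

I_D = 5.44 mA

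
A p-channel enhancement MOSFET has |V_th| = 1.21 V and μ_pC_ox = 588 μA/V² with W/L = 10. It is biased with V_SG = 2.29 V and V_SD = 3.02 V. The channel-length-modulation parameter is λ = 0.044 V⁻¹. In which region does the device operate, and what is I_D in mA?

Saturation; I_D = 3.88 mA

k_p = μ_pC_ox · (W/L) = 5.88 mA/V².
V_ov = V_SG − |V_th| = 2.29 − 1.21 = 1.08 V.
Since V_SD = 3.02 V ≥ V_ov = 1.08 V, the device is in saturation.
I_D = ½ k_p V_ov² (1 + λ V_SD) = 0.5 × 5.88 × 1.08² × (1 + 0.044 × 3.02) = 3.88 mA.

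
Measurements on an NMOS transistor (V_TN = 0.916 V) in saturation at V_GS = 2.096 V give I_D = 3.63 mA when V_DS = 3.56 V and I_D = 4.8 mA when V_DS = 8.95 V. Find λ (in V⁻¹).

λ = 0.0760 V⁻¹

With V_GS fixed, I_D ∝ (1 + λ V_DS) in saturation, so I_D2/I_D1 = (1 + λ V_DS2)/(1 + λ V_DS1).
4.8/3.63 = 1.322 = (1 + 8.95 λ)/(1 + 3.56 λ).
Solving: λ (I_D1 V_DS2 − I_D2 V_DS1) = I_D2 − I_D1, so λ = (4.8 − 3.63) / (3.63 × 8.95 − 4.8 × 3.56) = 1.17 / 15.4 = 0.076 V⁻¹.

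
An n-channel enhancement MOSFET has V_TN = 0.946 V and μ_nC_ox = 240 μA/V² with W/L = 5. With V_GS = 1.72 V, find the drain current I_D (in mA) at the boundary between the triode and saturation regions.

I_D = 0.359 mA

At the boundary V_DS = V_ov = V_GS − V_TN = 1.72 − 0.946 = 0.774 V.
k_n = μ_nC_ox · (W/L) = 1.2 mA/V².
I_D = ½ k_n V_ov² = 0.5 × 1.2 × 0.774² = 0.359 mA.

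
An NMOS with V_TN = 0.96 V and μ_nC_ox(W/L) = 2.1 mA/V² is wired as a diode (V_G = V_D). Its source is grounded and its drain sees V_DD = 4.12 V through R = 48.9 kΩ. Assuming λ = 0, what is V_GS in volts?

With gate tied to drain, V_GS = V_DS ≥ V_GS − V_TN, so the device is in saturation.
KCL at the drain: ½ k_n (V_GS − V_TN)² = (V_DD − V_GS)/R.
Let x = V_GS − 0.96. Then 51.3 x² + x − 3.16 = 0, giving x = 0.239 V (positive root), so V_GS = 1.2 V.
I_D = (V_DD − V_GS)/R = (4.12 − 1.2) / 48.9 = 0.0597 mA.

V_GS = 1.20 V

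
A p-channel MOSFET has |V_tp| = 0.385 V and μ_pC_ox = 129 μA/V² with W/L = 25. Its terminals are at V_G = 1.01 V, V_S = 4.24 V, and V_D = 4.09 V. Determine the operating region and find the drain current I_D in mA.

V_SG = V_S − V_G = 4.24 − 1.01 = 3.23 V; V_SD = V_S − V_D = 4.24 − 4.09 = 0.15 V.
k_p = μ_pC_ox · (W/L) = 3.225 mA/V².
V_ov = V_SG − |V_tp| = 3.23 − 0.385 = 2.85 V.
Since V_SD = 0.15 V < V_ov = 2.85 V, the device is in the triode region.
I_D = k_p [V_ov · V_SD − ½ V_SD²] = 3.225 × [2.85 × 0.15 − 0.5 × 0.15²] = 1.34 mA.

Triode; I_D = 1.34 mA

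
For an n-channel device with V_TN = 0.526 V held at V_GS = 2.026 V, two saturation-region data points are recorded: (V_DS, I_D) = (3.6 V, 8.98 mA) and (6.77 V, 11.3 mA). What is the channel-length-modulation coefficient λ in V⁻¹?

With V_GS fixed, I_D ∝ (1 + λ V_DS) in saturation, so I_D2/I_D1 = (1 + λ V_DS2)/(1 + λ V_DS1).
11.3/8.98 = 1.258 = (1 + 6.77 λ)/(1 + 3.6 λ).
Solving: λ (I_D1 V_DS2 − I_D2 V_DS1) = I_D2 − I_D1, so λ = (11.3 − 8.98) / (8.98 × 6.77 − 11.3 × 3.6) = 2.32 / 20.1 = 0.115 V⁻¹.

λ = 0.115 V⁻¹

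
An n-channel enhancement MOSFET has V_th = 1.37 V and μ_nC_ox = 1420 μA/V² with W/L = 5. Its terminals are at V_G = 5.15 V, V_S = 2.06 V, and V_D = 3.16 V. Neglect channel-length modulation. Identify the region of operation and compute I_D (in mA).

Triode; I_D = 9.14 mA

V_GS = V_G − V_S = 5.15 − 2.06 = 3.09 V; V_DS = V_D − V_S = 3.16 − 2.06 = 1.1 V.
k_n = μ_nC_ox · (W/L) = 7.1 mA/V².
V_ov = V_GS − V_th = 3.09 − 1.37 = 1.72 V.
Since V_DS = 1.1 V < V_ov = 1.72 V, the device is in the triode region.
I_D = k_n [V_ov · V_DS − ½ V_DS²] = 7.1 × [1.72 × 1.1 − 0.5 × 1.1²] = 9.14 mA.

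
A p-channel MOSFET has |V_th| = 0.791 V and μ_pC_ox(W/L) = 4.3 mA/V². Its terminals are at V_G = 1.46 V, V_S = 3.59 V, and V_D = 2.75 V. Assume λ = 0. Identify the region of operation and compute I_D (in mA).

Triode; I_D = 3.32 mA

V_SG = V_S − V_G = 3.59 − 1.46 = 2.13 V; V_SD = V_S − V_D = 3.59 − 2.75 = 0.84 V.
V_ov = V_SG − |V_th| = 2.13 − 0.791 = 1.34 V.
Since V_SD = 0.84 V < V_ov = 1.34 V, the device is in the triode region.
I_D = k_p [V_ov · V_SD − ½ V_SD²] = 4.3 × [1.34 × 0.84 − 0.5 × 0.84²] = 3.32 mA.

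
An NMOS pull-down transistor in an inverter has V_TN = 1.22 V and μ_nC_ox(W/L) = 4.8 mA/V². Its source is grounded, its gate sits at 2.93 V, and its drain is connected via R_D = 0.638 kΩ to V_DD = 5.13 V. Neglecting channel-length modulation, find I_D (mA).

I_D = 6.25 mA

V_GS = V_G = 2.93 V, so V_ov = 2.93 − 1.22 = 1.71 V.
Assume saturation: I_D = ½ k_n V_ov² = 0.5 × 4.8 × 1.71² = 7.02 mA, giving V_DS = V_DD − I_D R_D = 5.13 − 7.02 × 0.638 = 0.653 V.
But 0.653 V < V_ov = 1.71 V, so the device is actually in triode.
In triode I_D = k_n[V_ov V_DS − ½ V_DS²] and I_D = (V_DD − V_DS)/R_D. Equating: 1.53 V_DS² − 6.237 V_DS + 5.13 = 0, giving V_DS = 1.14 V (the root below V_ov).
I_D = (5.13 − 1.14) / 0.638 = 6.25 mA.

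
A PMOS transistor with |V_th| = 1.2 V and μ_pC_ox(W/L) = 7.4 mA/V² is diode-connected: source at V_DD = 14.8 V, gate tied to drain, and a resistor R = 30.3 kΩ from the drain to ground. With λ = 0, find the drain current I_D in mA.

With gate tied to drain, V_SG = V_SD ≥ V_SG − |V_th|, so the device is in saturation.
KCL at the drain: ½ k_p (V_SG − |V_th|)² = (V_DD − V_SG)/R.
Let x = V_SG − 1.2. Then 112 x² + x − 13.6 = 0, giving x = 0.344 V (positive root), so V_SG = 1.54 V.
I_D = (V_DD − V_SG)/R = (14.8 − 1.54) / 30.3 = 0.437 mA.

I_D = 0.437 mA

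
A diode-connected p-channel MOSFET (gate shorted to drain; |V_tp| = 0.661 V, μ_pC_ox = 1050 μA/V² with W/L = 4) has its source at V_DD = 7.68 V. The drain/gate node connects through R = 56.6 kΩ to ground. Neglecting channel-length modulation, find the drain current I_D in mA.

With gate tied to drain, V_SG = V_SD ≥ V_SG − |V_tp|, so the device is in saturation.
k_p = μ_pC_ox · (W/L) = 4.2 mA/V².
KCL at the drain: ½ k_p (V_SG − |V_tp|)² = (V_DD − V_SG)/R.
Let x = V_SG − 0.661. Then 119 x² + x − 7.019 = 0, giving x = 0.239 V (positive root), so V_SG = 0.9 V.
I_D = (V_DD − V_SG)/R = (7.68 − 0.9) / 56.6 = 0.12 mA.

I_D = 0.120 mA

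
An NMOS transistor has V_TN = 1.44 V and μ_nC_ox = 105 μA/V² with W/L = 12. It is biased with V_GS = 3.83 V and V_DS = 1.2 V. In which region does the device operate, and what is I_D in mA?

k_n = μ_nC_ox · (W/L) = 1.26 mA/V².
V_ov = V_GS − V_TN = 3.83 − 1.44 = 2.39 V.
Since V_DS = 1.2 V < V_ov = 2.39 V, the device is in the triode region.
I_D = k_n [V_ov · V_DS − ½ V_DS²] = 1.26 × [2.39 × 1.2 − 0.5 × 1.2²] = 2.71 mA.

Triode; I_D = 2.71 mA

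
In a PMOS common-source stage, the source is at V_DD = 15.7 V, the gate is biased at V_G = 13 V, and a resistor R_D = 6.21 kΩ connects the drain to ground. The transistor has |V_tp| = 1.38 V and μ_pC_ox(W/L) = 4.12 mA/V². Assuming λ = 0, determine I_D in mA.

I_D = 2.44 mA

V_SG = V_DD − V_G = 15.7 − 13 = 2.7 V, so V_ov = 2.7 − 1.38 = 1.32 V.
Assume saturation: I_D = ½ k_p V_ov² = 0.5 × 4.12 × 1.32² = 3.59 mA, giving V_SD = V_DD − I_D R_D = 15.7 − 3.59 × 6.21 = -6.59 V.
But -6.59 V < V_ov = 1.32 V, so the device is actually in triode.
In triode I_D = k_p[V_ov V_SD − ½ V_SD²] and I_D = (V_DD − V_SD)/R_D. Equating: 12.8 V_SD² − 34.77 V_SD + 15.7 = 0, giving V_SD = 0.572 V (the root below V_ov).
I_D = (15.7 − 0.572) / 6.21 = 2.44 mA.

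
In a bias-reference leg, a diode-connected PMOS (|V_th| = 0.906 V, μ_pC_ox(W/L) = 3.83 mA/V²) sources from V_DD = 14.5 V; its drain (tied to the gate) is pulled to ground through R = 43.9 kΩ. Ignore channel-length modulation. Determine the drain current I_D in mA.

With gate tied to drain, V_SG = V_SD ≥ V_SG − |V_th|, so the device is in saturation.
KCL at the drain: ½ k_p (V_SG − |V_th|)² = (V_DD − V_SG)/R.
Let x = V_SG − 0.906. Then 84.1 x² + x − 13.59 = 0, giving x = 0.396 V (positive root), so V_SG = 1.3 V.
I_D = (V_DD − V_SG)/R = (14.5 − 1.3) / 43.9 = 0.301 mA.

I_D = 0.301 mA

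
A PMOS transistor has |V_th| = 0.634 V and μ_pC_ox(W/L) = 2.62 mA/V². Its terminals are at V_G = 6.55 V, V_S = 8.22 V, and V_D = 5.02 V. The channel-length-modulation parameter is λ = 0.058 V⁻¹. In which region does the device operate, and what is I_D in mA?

V_SG = V_S − V_G = 8.22 − 6.55 = 1.67 V; V_SD = V_S − V_D = 8.22 − 5.02 = 3.2 V.
V_ov = V_SG − |V_th| = 1.67 − 0.634 = 1.04 V.
Since V_SD = 3.2 V ≥ V_ov = 1.04 V, the device is in saturation.
I_D = ½ k_p V_ov² (1 + λ V_SD) = 0.5 × 2.62 × 1.04² × (1 + 0.058 × 3.2) = 1.67 mA.

Saturation; I_D = 1.67 mA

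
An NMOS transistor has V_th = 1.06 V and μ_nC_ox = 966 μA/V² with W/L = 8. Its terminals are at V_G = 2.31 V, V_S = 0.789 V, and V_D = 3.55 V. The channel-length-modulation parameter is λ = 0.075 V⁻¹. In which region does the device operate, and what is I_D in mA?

V_GS = V_G − V_S = 2.31 − 0.789 = 1.52 V; V_DS = V_D − V_S = 3.55 − 0.789 = 2.76 V.
k_n = μ_nC_ox · (W/L) = 7.728 mA/V².
V_ov = V_GS − V_th = 1.52 − 1.06 = 0.461 V.
Since V_DS = 2.76 V ≥ V_ov = 0.461 V, the device is in saturation.
I_D = ½ k_n V_ov² (1 + λ V_DS) = 0.5 × 7.728 × 0.461² × (1 + 0.075 × 2.76) = 0.991 mA.

Saturation; I_D = 0.991 mA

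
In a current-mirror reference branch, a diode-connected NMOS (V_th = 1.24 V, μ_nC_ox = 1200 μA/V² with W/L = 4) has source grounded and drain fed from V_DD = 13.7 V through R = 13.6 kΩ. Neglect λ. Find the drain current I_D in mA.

With gate tied to drain, V_GS = V_DS ≥ V_GS − V_th, so the device is in saturation.
k_n = μ_nC_ox · (W/L) = 4.8 mA/V².
KCL at the drain: ½ k_n (V_GS − V_th)² = (V_DD − V_GS)/R.
Let x = V_GS − 1.24. Then 32.6 x² + x − 12.46 = 0, giving x = 0.603 V (positive root), so V_GS = 1.84 V.
I_D = (V_DD − V_GS)/R = (13.7 − 1.84) / 13.6 = 0.872 mA.

I_D = 0.872 mA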